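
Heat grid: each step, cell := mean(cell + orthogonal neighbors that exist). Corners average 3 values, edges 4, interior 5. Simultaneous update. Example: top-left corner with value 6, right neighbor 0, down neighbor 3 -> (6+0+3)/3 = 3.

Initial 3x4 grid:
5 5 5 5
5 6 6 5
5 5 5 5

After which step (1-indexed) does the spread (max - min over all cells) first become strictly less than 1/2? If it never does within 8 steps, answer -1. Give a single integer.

Answer: 1

Derivation:
Step 1: max=27/5, min=5, spread=2/5
  -> spread < 1/2 first at step 1
Step 2: max=531/100, min=413/80, spread=59/400
Step 3: max=10493/2000, min=3733/720, spread=139/2250
Step 4: max=627787/120000, min=1498853/288000, spread=39179/1440000
Step 5: max=37605233/7200000, min=13507723/2592000, spread=377011/32400000
Step 6: max=2255060947/432000000, min=5406270893/1036800000, spread=29376899/5184000000
Step 7: max=135265105673/25920000000, min=324478028887/62208000000, spread=791123641/311040000000
Step 8: max=8114952132907/1555200000000, min=19471249510133/3732480000000, spread=23178044219/18662400000000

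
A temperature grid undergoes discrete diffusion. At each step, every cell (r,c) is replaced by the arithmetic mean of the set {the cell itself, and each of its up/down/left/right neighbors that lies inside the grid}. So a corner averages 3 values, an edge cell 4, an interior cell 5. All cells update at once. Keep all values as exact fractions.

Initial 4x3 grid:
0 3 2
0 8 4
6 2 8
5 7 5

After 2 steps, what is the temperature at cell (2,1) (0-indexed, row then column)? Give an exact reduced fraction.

Answer: 447/100

Derivation:
Step 1: cell (2,1) = 31/5
Step 2: cell (2,1) = 447/100
Full grid after step 2:
  31/12 213/80 47/12
  223/80 437/100 333/80
  379/80 447/100 1387/240
  14/3 1417/240 97/18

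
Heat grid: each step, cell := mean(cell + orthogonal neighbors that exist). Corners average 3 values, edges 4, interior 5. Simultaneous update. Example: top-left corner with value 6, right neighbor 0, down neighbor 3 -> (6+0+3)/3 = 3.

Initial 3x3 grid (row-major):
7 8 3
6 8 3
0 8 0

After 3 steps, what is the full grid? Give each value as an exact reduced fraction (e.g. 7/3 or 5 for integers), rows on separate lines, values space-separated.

After step 1:
  7 13/2 14/3
  21/4 33/5 7/2
  14/3 4 11/3
After step 2:
  25/4 743/120 44/9
  1411/240 517/100 553/120
  167/36 71/15 67/18
After step 3:
  4397/720 40501/7200 706/135
  78977/14400 10633/2000 33101/7200
  10981/2160 8219/1800 4703/1080

Answer: 4397/720 40501/7200 706/135
78977/14400 10633/2000 33101/7200
10981/2160 8219/1800 4703/1080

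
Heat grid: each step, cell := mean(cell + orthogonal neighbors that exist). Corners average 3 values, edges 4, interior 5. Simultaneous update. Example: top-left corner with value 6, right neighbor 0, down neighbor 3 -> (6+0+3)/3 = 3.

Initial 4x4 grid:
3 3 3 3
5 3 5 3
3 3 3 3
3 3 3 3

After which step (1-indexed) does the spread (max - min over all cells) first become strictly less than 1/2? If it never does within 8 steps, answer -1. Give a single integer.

Step 1: max=19/5, min=3, spread=4/5
Step 2: max=217/60, min=3, spread=37/60
Step 3: max=3779/1080, min=613/200, spread=293/675
  -> spread < 1/2 first at step 3
Step 4: max=74059/21600, min=11191/3600, spread=6913/21600
Step 5: max=665767/194400, min=63001/20000, spread=333733/1215000
Step 6: max=98873009/29160000, min=10262383/3240000, spread=3255781/14580000
Step 7: max=2956311299/874800000, min=310176733/97200000, spread=82360351/437400000
Step 8: max=88197022841/26244000000, min=9338651911/2916000000, spread=2074577821/13122000000

Answer: 3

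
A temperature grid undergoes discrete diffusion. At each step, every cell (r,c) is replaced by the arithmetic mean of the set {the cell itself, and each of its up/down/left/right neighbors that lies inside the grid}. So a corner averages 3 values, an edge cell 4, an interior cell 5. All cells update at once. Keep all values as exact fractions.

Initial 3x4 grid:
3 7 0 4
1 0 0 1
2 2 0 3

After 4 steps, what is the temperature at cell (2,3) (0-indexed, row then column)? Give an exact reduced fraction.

Answer: 93047/64800

Derivation:
Step 1: cell (2,3) = 4/3
Step 2: cell (2,3) = 55/36
Step 3: cell (2,3) = 2717/2160
Step 4: cell (2,3) = 93047/64800
Full grid after step 4:
  17609/8100 464119/216000 397339/216000 117997/64800
  862633/432000 311687/180000 4221/2500 54629/36000
  52961/32400 340369/216000 291089/216000 93047/64800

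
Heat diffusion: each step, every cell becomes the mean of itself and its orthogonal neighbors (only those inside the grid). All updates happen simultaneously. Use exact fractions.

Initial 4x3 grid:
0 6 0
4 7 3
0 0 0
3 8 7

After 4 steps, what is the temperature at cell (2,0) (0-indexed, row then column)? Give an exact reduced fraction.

Step 1: cell (2,0) = 7/4
Step 2: cell (2,0) = 67/24
Step 3: cell (2,0) = 2197/720
Step 4: cell (2,0) = 13703/4320
Full grid after step 4:
  80147/25920 21619/6912 26789/8640
  13303/4320 44857/14400 1517/480
  13703/4320 4727/1440 4841/1440
  43439/12960 60629/17280 15463/4320

Answer: 13703/4320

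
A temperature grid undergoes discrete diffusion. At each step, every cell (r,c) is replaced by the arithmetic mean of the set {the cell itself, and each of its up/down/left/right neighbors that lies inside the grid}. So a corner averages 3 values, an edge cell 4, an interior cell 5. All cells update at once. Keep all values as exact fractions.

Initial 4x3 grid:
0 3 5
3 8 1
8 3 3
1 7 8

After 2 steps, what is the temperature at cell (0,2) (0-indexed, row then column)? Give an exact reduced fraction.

Step 1: cell (0,2) = 3
Step 2: cell (0,2) = 15/4
Full grid after step 2:
  43/12 63/20 15/4
  141/40 112/25 73/20
  589/120 433/100 99/20
  83/18 1313/240 29/6

Answer: 15/4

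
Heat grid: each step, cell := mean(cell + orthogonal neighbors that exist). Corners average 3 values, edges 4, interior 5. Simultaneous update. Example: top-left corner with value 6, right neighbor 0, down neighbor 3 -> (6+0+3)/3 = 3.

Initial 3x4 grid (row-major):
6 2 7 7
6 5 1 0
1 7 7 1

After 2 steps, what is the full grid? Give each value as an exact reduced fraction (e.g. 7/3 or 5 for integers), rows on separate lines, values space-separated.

Answer: 85/18 1087/240 215/48 67/18
541/120 227/50 187/50 163/48
85/18 67/15 47/12 107/36

Derivation:
After step 1:
  14/3 5 17/4 14/3
  9/2 21/5 4 9/4
  14/3 5 4 8/3
After step 2:
  85/18 1087/240 215/48 67/18
  541/120 227/50 187/50 163/48
  85/18 67/15 47/12 107/36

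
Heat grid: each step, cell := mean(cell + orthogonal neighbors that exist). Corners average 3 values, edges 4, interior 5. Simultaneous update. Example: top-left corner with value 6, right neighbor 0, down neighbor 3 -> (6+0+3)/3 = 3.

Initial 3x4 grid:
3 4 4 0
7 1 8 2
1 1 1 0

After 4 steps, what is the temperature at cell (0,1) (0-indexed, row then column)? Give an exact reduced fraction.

Step 1: cell (0,1) = 3
Step 2: cell (0,1) = 119/30
Step 3: cell (0,1) = 12107/3600
Step 4: cell (0,1) = 369779/108000
Full grid after step 4:
  27623/8100 369779/108000 35981/12000 61493/21600
  706303/216000 134131/45000 57161/20000 358327/144000
  30539/10800 16703/6000 3607/1500 16981/7200

Answer: 369779/108000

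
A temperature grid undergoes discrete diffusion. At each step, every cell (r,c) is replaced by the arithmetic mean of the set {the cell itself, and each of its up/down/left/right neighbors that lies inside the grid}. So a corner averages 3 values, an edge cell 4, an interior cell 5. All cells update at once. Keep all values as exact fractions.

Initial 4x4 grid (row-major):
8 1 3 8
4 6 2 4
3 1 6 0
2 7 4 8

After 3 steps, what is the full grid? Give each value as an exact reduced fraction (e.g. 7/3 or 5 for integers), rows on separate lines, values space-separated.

Answer: 8783/2160 15343/3600 4621/1200 21/5
30191/7200 21953/6000 1031/250 1527/400
1721/480 823/200 299/80 5189/1200
1441/360 365/96 10813/2400 3037/720

Derivation:
After step 1:
  13/3 9/2 7/2 5
  21/4 14/5 21/5 7/2
  5/2 23/5 13/5 9/2
  4 7/2 25/4 4
After step 2:
  169/36 227/60 43/10 4
  893/240 427/100 83/25 43/10
  327/80 16/5 443/100 73/20
  10/3 367/80 327/80 59/12
After step 3:
  8783/2160 15343/3600 4621/1200 21/5
  30191/7200 21953/6000 1031/250 1527/400
  1721/480 823/200 299/80 5189/1200
  1441/360 365/96 10813/2400 3037/720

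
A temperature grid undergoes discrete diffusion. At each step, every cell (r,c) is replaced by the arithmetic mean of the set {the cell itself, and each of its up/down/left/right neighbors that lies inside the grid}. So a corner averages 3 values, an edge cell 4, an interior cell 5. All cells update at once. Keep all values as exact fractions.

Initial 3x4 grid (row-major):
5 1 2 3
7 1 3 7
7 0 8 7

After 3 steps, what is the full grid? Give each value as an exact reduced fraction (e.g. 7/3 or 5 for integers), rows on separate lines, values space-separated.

Answer: 3877/1080 12073/3600 4021/1200 1447/360
2413/600 451/125 6167/1500 4087/900
4517/1080 15323/3600 16363/3600 5671/1080

Derivation:
After step 1:
  13/3 9/4 9/4 4
  5 12/5 21/5 5
  14/3 4 9/2 22/3
After step 2:
  139/36 337/120 127/40 15/4
  41/10 357/100 367/100 77/15
  41/9 467/120 601/120 101/18
After step 3:
  3877/1080 12073/3600 4021/1200 1447/360
  2413/600 451/125 6167/1500 4087/900
  4517/1080 15323/3600 16363/3600 5671/1080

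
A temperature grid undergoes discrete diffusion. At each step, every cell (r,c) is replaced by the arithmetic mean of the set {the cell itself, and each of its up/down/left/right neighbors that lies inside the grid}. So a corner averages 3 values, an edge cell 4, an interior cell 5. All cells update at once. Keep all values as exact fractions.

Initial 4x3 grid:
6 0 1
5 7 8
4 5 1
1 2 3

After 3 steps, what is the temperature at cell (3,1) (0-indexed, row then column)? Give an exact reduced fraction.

Answer: 45271/14400

Derivation:
Step 1: cell (3,1) = 11/4
Step 2: cell (3,1) = 653/240
Step 3: cell (3,1) = 45271/14400
Full grid after step 3:
  1799/432 28813/7200 23/6
  30523/7200 24859/6000 1177/300
  27323/7200 11077/3000 1461/400
  428/135 45271/14400 2231/720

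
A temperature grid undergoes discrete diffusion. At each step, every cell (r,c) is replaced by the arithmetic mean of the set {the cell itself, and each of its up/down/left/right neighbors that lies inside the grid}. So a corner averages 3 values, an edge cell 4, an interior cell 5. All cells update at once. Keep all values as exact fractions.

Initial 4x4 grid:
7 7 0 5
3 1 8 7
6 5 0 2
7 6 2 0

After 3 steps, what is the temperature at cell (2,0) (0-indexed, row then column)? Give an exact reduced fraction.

Step 1: cell (2,0) = 21/4
Step 2: cell (2,0) = 583/120
Step 3: cell (2,0) = 17809/3600
Full grid after step 3:
  10333/2160 31081/7200 3601/800 1507/360
  16493/3600 27007/6000 3783/1000 9643/2400
  17809/3600 12187/3000 21281/6000 20897/7200
  5263/1080 7697/1800 5363/1800 5699/2160

Answer: 17809/3600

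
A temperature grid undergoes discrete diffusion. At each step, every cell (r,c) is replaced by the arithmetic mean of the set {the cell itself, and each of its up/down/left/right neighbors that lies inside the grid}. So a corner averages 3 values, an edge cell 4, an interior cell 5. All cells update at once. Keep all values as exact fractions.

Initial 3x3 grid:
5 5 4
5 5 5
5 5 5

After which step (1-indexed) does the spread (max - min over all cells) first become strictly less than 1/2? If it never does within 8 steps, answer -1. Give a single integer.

Step 1: max=5, min=14/3, spread=1/3
  -> spread < 1/2 first at step 1
Step 2: max=5, min=85/18, spread=5/18
Step 3: max=5, min=1039/216, spread=41/216
Step 4: max=1789/360, min=62669/12960, spread=347/2592
Step 5: max=17843/3600, min=3781063/777600, spread=2921/31104
Step 6: max=2134517/432000, min=227451461/46656000, spread=24611/373248
Step 7: max=47943259/9720000, min=13678077967/2799360000, spread=207329/4478976
Step 8: max=2553198401/518400000, min=821778047549/167961600000, spread=1746635/53747712

Answer: 1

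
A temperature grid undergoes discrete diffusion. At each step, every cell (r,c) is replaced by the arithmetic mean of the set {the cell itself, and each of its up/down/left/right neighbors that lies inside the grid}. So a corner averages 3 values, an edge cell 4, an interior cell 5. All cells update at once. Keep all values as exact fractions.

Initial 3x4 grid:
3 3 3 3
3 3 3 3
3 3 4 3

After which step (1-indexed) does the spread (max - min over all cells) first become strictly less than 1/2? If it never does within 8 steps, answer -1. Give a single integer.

Step 1: max=10/3, min=3, spread=1/3
  -> spread < 1/2 first at step 1
Step 2: max=391/120, min=3, spread=31/120
Step 3: max=3451/1080, min=3, spread=211/1080
Step 4: max=340897/108000, min=5447/1800, spread=14077/108000
Step 5: max=3056407/972000, min=327683/108000, spread=5363/48600
Step 6: max=91220809/29160000, min=182869/60000, spread=93859/1166400
Step 7: max=5459074481/1749600000, min=296936467/97200000, spread=4568723/69984000
Step 8: max=326708435629/104976000000, min=8929618889/2916000000, spread=8387449/167961600

Answer: 1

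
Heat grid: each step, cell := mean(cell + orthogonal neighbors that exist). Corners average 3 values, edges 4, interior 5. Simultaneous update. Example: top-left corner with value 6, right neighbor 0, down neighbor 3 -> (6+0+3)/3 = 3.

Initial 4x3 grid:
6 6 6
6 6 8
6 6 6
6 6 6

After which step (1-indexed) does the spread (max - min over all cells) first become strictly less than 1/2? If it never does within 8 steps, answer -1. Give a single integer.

Answer: 3

Derivation:
Step 1: max=20/3, min=6, spread=2/3
Step 2: max=391/60, min=6, spread=31/60
Step 3: max=3451/540, min=6, spread=211/540
  -> spread < 1/2 first at step 3
Step 4: max=340897/54000, min=5447/900, spread=14077/54000
Step 5: max=3056407/486000, min=327683/54000, spread=5363/24300
Step 6: max=91220809/14580000, min=182869/30000, spread=93859/583200
Step 7: max=5459074481/874800000, min=296936467/48600000, spread=4568723/34992000
Step 8: max=326708435629/52488000000, min=8929618889/1458000000, spread=8387449/83980800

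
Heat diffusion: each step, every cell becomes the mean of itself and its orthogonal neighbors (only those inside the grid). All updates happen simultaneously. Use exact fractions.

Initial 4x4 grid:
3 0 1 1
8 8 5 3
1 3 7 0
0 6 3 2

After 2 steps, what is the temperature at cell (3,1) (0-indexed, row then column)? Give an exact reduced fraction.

Step 1: cell (3,1) = 3
Step 2: cell (3,1) = 89/24
Full grid after step 2:
  35/9 793/240 673/240 17/9
  247/60 113/25 86/25 703/240
  23/6 97/25 209/50 631/240
  25/9 89/24 383/120 55/18

Answer: 89/24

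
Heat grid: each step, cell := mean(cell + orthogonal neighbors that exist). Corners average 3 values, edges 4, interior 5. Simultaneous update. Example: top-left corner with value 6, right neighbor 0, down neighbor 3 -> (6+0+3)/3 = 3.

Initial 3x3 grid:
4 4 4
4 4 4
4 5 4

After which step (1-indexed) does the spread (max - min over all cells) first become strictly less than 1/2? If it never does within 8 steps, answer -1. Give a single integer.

Answer: 1

Derivation:
Step 1: max=13/3, min=4, spread=1/3
  -> spread < 1/2 first at step 1
Step 2: max=1027/240, min=4, spread=67/240
Step 3: max=9077/2160, min=807/200, spread=1807/10800
Step 4: max=3613963/864000, min=21961/5400, spread=33401/288000
Step 5: max=32333933/7776000, min=2203391/540000, spread=3025513/38880000
Step 6: max=12906526867/3110400000, min=117955949/28800000, spread=53531/995328
Step 7: max=772528925849/186624000000, min=31895116051/7776000000, spread=450953/11943936
Step 8: max=46298663560603/11197440000000, min=3833488610519/933120000000, spread=3799043/143327232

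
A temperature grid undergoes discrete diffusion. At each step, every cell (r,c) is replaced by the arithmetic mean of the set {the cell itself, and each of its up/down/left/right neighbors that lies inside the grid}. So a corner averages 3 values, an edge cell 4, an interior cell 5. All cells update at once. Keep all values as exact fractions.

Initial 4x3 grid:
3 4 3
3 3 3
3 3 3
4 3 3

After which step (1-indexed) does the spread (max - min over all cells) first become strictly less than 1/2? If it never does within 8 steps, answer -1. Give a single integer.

Answer: 1

Derivation:
Step 1: max=10/3, min=3, spread=1/3
  -> spread < 1/2 first at step 1
Step 2: max=787/240, min=3, spread=67/240
Step 3: max=3481/1080, min=443/144, spread=317/2160
Step 4: max=2761051/864000, min=37123/12000, spread=17639/172800
Step 5: max=24804641/7776000, min=8066087/2592000, spread=30319/388800
Step 6: max=1482632959/466560000, min=485986853/155520000, spread=61681/1166400
Step 7: max=88860626981/27993600000, min=360478567/115200000, spread=1580419/34992000
Step 8: max=5322254194879/1679616000000, min=1755264014293/559872000000, spread=7057769/209952000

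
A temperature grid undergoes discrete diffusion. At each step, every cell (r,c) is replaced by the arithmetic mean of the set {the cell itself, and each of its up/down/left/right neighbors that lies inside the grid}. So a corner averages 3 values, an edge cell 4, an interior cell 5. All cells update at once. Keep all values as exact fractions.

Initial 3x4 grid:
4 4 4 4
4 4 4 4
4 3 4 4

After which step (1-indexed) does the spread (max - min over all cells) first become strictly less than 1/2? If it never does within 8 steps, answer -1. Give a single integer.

Step 1: max=4, min=11/3, spread=1/3
  -> spread < 1/2 first at step 1
Step 2: max=4, min=449/120, spread=31/120
Step 3: max=4, min=4109/1080, spread=211/1080
Step 4: max=7153/1800, min=415103/108000, spread=14077/108000
Step 5: max=428317/108000, min=3747593/972000, spread=5363/48600
Step 6: max=237131/60000, min=112899191/29160000, spread=93859/1166400
Step 7: max=383463533/97200000, min=6788125519/1749600000, spread=4568723/69984000
Step 8: max=11482381111/2916000000, min=408123564371/104976000000, spread=8387449/167961600

Answer: 1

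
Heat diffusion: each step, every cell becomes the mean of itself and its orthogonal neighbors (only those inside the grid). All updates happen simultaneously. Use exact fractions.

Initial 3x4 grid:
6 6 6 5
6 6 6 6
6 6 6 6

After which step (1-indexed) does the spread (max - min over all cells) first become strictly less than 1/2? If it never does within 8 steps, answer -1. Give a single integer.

Answer: 1

Derivation:
Step 1: max=6, min=17/3, spread=1/3
  -> spread < 1/2 first at step 1
Step 2: max=6, min=103/18, spread=5/18
Step 3: max=6, min=1255/216, spread=41/216
Step 4: max=6, min=151303/25920, spread=4217/25920
Step 5: max=43121/7200, min=9122051/1555200, spread=38417/311040
Step 6: max=861403/144000, min=548671789/93312000, spread=1903471/18662400
Step 7: max=25804241/4320000, min=32991330911/5598720000, spread=18038617/223948800
Step 8: max=2319873241/388800000, min=1982271017149/335923200000, spread=883978523/13436928000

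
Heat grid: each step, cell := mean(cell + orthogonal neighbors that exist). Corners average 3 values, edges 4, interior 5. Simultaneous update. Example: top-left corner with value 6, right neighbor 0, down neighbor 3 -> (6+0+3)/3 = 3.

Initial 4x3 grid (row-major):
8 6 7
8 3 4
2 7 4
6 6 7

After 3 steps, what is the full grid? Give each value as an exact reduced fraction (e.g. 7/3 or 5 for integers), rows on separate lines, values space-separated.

After step 1:
  22/3 6 17/3
  21/4 28/5 9/2
  23/4 22/5 11/2
  14/3 13/2 17/3
After step 2:
  223/36 123/20 97/18
  359/60 103/20 319/60
  301/60 111/20 301/60
  203/36 637/120 53/9
After step 3:
  3299/540 1373/240 1517/270
  2011/360 563/100 3757/720
  1997/360 125/24 3919/720
  5747/1080 8059/1440 5837/1080

Answer: 3299/540 1373/240 1517/270
2011/360 563/100 3757/720
1997/360 125/24 3919/720
5747/1080 8059/1440 5837/1080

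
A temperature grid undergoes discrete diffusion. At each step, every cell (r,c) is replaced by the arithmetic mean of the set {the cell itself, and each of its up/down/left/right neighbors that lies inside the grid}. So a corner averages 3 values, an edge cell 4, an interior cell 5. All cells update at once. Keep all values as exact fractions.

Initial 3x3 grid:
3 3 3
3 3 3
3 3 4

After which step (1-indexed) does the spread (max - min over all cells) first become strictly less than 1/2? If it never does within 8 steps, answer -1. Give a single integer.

Answer: 1

Derivation:
Step 1: max=10/3, min=3, spread=1/3
  -> spread < 1/2 first at step 1
Step 2: max=59/18, min=3, spread=5/18
Step 3: max=689/216, min=3, spread=41/216
Step 4: max=41011/12960, min=1091/360, spread=347/2592
Step 5: max=2439737/777600, min=10957/3600, spread=2921/31104
Step 6: max=145796539/46656000, min=1321483/432000, spread=24611/373248
Step 7: max=8716802033/2799360000, min=29816741/9720000, spread=207329/4478976
Step 8: max=521914752451/167961600000, min=1594001599/518400000, spread=1746635/53747712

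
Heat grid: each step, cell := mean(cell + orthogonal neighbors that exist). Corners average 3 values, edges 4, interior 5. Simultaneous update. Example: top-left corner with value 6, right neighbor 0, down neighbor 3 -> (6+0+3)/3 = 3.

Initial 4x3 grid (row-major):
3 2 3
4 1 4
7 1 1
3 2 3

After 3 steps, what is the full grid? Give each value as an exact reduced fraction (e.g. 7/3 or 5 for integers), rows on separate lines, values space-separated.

Answer: 237/80 4309/1600 611/240
1231/400 5433/2000 981/400
3793/1200 5433/2000 2843/1200
2273/720 4309/1600 1693/720

Derivation:
After step 1:
  3 9/4 3
  15/4 12/5 9/4
  15/4 12/5 9/4
  4 9/4 2
After step 2:
  3 213/80 5/2
  129/40 261/100 99/40
  139/40 261/100 89/40
  10/3 213/80 13/6
After step 3:
  237/80 4309/1600 611/240
  1231/400 5433/2000 981/400
  3793/1200 5433/2000 2843/1200
  2273/720 4309/1600 1693/720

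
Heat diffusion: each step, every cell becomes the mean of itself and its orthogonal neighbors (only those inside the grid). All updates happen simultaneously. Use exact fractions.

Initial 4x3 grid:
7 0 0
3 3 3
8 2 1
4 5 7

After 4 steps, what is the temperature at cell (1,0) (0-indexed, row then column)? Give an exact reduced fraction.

Answer: 38449/10800

Derivation:
Step 1: cell (1,0) = 21/4
Step 2: cell (1,0) = 451/120
Step 3: cell (1,0) = 2753/720
Step 4: cell (1,0) = 38449/10800
Full grid after step 4:
  42169/12960 235667/86400 10463/4320
  38449/10800 114361/36000 9683/3600
  44867/10800 44477/12000 18371/5400
  56963/12960 120827/28800 49483/12960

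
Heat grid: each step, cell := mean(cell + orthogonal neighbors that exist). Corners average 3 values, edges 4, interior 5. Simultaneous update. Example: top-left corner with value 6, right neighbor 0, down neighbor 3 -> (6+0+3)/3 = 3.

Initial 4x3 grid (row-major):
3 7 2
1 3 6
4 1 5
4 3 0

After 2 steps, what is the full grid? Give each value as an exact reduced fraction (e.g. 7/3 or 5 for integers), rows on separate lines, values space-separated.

After step 1:
  11/3 15/4 5
  11/4 18/5 4
  5/2 16/5 3
  11/3 2 8/3
After step 2:
  61/18 961/240 17/4
  751/240 173/50 39/10
  727/240 143/50 193/60
  49/18 173/60 23/9

Answer: 61/18 961/240 17/4
751/240 173/50 39/10
727/240 143/50 193/60
49/18 173/60 23/9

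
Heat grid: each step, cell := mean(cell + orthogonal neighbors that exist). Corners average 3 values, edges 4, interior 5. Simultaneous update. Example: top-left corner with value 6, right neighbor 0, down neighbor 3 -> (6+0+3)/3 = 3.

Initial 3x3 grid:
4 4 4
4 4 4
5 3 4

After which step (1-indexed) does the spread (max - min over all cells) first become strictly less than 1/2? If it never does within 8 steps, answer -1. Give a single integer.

Answer: 2

Derivation:
Step 1: max=17/4, min=11/3, spread=7/12
Step 2: max=49/12, min=58/15, spread=13/60
  -> spread < 1/2 first at step 2
Step 3: max=19427/4800, min=523/135, spread=7483/43200
Step 4: max=173857/43200, min=423779/108000, spread=21727/216000
Step 5: max=23042681/5760000, min=3820289/972000, spread=10906147/155520000
Step 6: max=621374713/155520000, min=460359941/116640000, spread=36295/746496
Step 7: max=37192562411/9331200000, min=6913884163/1749600000, spread=305773/8957952
Step 8: max=2229426305617/559872000000, min=1662007420619/419904000000, spread=2575951/107495424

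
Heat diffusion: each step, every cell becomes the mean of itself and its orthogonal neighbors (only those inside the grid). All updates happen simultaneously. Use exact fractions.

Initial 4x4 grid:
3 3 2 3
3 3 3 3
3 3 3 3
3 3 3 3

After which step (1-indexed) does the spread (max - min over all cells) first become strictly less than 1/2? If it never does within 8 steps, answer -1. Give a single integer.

Answer: 1

Derivation:
Step 1: max=3, min=8/3, spread=1/3
  -> spread < 1/2 first at step 1
Step 2: max=3, min=329/120, spread=31/120
Step 3: max=3, min=3029/1080, spread=211/1080
Step 4: max=3, min=307157/108000, spread=16843/108000
Step 5: max=26921/9000, min=2777357/972000, spread=130111/972000
Step 6: max=1612841/540000, min=83837633/29160000, spread=3255781/29160000
Step 7: max=1608893/540000, min=2524046309/874800000, spread=82360351/874800000
Step 8: max=289093559/97200000, min=75980683109/26244000000, spread=2074577821/26244000000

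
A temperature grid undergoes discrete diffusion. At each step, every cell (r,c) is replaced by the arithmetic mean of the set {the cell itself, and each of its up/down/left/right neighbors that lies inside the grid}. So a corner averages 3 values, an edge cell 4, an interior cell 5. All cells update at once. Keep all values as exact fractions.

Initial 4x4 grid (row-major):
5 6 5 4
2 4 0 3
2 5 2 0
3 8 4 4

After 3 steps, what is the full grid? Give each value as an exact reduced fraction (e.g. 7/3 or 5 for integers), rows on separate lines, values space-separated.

After step 1:
  13/3 5 15/4 4
  13/4 17/5 14/5 7/4
  3 21/5 11/5 9/4
  13/3 5 9/2 8/3
After step 2:
  151/36 989/240 311/80 19/6
  839/240 373/100 139/50 27/10
  887/240 89/25 319/100 133/60
  37/9 541/120 431/120 113/36
After step 3:
  1063/270 28679/7200 2791/800 2341/720
  27209/7200 2653/750 1303/400 3259/1200
  26753/7200 22421/6000 9203/3000 10121/3600
  8867/2160 7097/1800 6493/1800 3221/1080

Answer: 1063/270 28679/7200 2791/800 2341/720
27209/7200 2653/750 1303/400 3259/1200
26753/7200 22421/6000 9203/3000 10121/3600
8867/2160 7097/1800 6493/1800 3221/1080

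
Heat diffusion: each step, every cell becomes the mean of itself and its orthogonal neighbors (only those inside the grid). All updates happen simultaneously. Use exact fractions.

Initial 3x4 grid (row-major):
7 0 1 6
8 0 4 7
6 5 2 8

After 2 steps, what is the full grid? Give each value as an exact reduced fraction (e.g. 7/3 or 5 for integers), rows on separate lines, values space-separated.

Answer: 49/12 263/80 733/240 41/9
1199/240 167/50 399/100 1163/240
89/18 133/30 247/60 50/9

Derivation:
After step 1:
  5 2 11/4 14/3
  21/4 17/5 14/5 25/4
  19/3 13/4 19/4 17/3
After step 2:
  49/12 263/80 733/240 41/9
  1199/240 167/50 399/100 1163/240
  89/18 133/30 247/60 50/9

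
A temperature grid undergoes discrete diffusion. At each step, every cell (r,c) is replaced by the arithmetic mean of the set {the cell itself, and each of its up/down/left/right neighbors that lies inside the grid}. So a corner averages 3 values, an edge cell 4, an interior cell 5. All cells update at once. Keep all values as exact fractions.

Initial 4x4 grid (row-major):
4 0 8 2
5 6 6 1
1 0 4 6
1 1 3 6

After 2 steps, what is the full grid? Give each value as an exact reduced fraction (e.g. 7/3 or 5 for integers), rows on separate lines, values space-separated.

After step 1:
  3 9/2 4 11/3
  4 17/5 5 15/4
  7/4 12/5 19/5 17/4
  1 5/4 7/2 5
After step 2:
  23/6 149/40 103/24 137/36
  243/80 193/50 399/100 25/6
  183/80 63/25 379/100 21/5
  4/3 163/80 271/80 17/4

Answer: 23/6 149/40 103/24 137/36
243/80 193/50 399/100 25/6
183/80 63/25 379/100 21/5
4/3 163/80 271/80 17/4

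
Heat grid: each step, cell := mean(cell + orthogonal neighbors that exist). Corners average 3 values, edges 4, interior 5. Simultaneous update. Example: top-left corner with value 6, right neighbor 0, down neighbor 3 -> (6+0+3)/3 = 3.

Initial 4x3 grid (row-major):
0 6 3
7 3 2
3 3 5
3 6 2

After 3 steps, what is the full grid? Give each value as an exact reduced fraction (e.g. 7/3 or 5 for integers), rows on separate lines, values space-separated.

Answer: 8117/2160 1063/300 7657/2160
26687/7200 3711/1000 25237/7200
9199/2400 5609/1500 26147/7200
557/144 27257/7200 1615/432

Derivation:
After step 1:
  13/3 3 11/3
  13/4 21/5 13/4
  4 4 3
  4 7/2 13/3
After step 2:
  127/36 19/5 119/36
  947/240 177/50 847/240
  61/16 187/50 175/48
  23/6 95/24 65/18
After step 3:
  8117/2160 1063/300 7657/2160
  26687/7200 3711/1000 25237/7200
  9199/2400 5609/1500 26147/7200
  557/144 27257/7200 1615/432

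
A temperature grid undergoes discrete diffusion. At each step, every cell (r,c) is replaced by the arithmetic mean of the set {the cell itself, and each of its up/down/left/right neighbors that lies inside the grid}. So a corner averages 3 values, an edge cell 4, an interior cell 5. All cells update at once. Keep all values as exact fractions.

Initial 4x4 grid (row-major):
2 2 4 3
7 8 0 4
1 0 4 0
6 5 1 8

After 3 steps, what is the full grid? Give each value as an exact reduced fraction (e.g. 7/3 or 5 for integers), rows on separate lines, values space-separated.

Answer: 8029/2160 1063/288 21319/7200 169/54
703/180 19651/6000 499/150 19489/7200
211/60 3579/1000 1129/400 2609/800
149/40 261/80 4171/1200 439/144

Derivation:
After step 1:
  11/3 4 9/4 11/3
  9/2 17/5 4 7/4
  7/2 18/5 1 4
  4 3 9/2 3
After step 2:
  73/18 799/240 167/48 23/9
  113/30 39/10 62/25 161/48
  39/10 29/10 171/50 39/16
  7/2 151/40 23/8 23/6
After step 3:
  8029/2160 1063/288 21319/7200 169/54
  703/180 19651/6000 499/150 19489/7200
  211/60 3579/1000 1129/400 2609/800
  149/40 261/80 4171/1200 439/144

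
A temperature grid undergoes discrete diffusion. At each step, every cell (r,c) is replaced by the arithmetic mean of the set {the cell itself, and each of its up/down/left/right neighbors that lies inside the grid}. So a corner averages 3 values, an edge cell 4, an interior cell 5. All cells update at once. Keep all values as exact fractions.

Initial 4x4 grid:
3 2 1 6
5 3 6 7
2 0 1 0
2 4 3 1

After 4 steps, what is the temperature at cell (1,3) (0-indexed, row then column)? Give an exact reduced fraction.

Step 1: cell (1,3) = 19/4
Step 2: cell (1,3) = 229/60
Step 3: cell (1,3) = 1603/450
Step 4: cell (1,3) = 11308/3375
Full grid after step 4:
  97129/32400 172157/54000 187813/54000 60067/16200
  307729/108000 263527/90000 143431/45000 11308/3375
  278273/108000 2884/1125 236023/90000 9254/3375
  19499/8100 251003/108000 246043/108000 75673/32400

Answer: 11308/3375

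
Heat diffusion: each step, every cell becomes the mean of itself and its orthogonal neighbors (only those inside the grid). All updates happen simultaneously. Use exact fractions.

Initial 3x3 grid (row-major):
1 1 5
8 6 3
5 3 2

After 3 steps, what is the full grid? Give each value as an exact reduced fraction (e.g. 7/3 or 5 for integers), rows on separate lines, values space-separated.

After step 1:
  10/3 13/4 3
  5 21/5 4
  16/3 4 8/3
After step 2:
  139/36 827/240 41/12
  67/15 409/100 52/15
  43/9 81/20 32/9
After step 3:
  8477/2160 53329/14400 2479/720
  3869/900 23423/6000 3269/900
  2393/540 2471/600 1993/540

Answer: 8477/2160 53329/14400 2479/720
3869/900 23423/6000 3269/900
2393/540 2471/600 1993/540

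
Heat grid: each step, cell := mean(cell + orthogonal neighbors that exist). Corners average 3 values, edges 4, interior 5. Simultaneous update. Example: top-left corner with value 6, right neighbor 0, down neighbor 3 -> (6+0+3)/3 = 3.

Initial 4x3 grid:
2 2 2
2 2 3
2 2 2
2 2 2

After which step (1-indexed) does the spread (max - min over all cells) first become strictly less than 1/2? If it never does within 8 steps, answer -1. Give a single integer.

Answer: 1

Derivation:
Step 1: max=7/3, min=2, spread=1/3
  -> spread < 1/2 first at step 1
Step 2: max=271/120, min=2, spread=31/120
Step 3: max=2371/1080, min=2, spread=211/1080
Step 4: max=232897/108000, min=3647/1800, spread=14077/108000
Step 5: max=2084407/972000, min=219683/108000, spread=5363/48600
Step 6: max=62060809/29160000, min=122869/60000, spread=93859/1166400
Step 7: max=3709474481/1749600000, min=199736467/97200000, spread=4568723/69984000
Step 8: max=221732435629/104976000000, min=6013618889/2916000000, spread=8387449/167961600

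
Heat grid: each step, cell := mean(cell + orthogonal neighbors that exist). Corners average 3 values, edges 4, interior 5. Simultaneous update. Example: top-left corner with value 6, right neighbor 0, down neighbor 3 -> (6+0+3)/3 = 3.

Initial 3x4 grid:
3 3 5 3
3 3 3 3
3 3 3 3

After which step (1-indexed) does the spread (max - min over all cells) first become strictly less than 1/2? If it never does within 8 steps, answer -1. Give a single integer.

Step 1: max=11/3, min=3, spread=2/3
Step 2: max=211/60, min=3, spread=31/60
Step 3: max=1831/540, min=3, spread=211/540
  -> spread < 1/2 first at step 3
Step 4: max=178897/54000, min=2747/900, spread=14077/54000
Step 5: max=1598407/486000, min=165683/54000, spread=5363/24300
Step 6: max=47480809/14580000, min=92869/30000, spread=93859/583200
Step 7: max=2834674481/874800000, min=151136467/48600000, spread=4568723/34992000
Step 8: max=169244435629/52488000000, min=4555618889/1458000000, spread=8387449/83980800

Answer: 3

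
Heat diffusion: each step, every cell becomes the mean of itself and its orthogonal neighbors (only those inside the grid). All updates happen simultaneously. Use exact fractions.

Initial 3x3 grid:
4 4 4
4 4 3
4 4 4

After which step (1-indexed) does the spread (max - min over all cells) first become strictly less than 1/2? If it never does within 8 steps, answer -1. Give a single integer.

Step 1: max=4, min=11/3, spread=1/3
  -> spread < 1/2 first at step 1
Step 2: max=4, min=893/240, spread=67/240
Step 3: max=793/200, min=8203/2160, spread=1807/10800
Step 4: max=21239/5400, min=3298037/864000, spread=33401/288000
Step 5: max=2116609/540000, min=29874067/7776000, spread=3025513/38880000
Step 6: max=112444051/28800000, min=11976673133/3110400000, spread=53531/995328
Step 7: max=30312883949/7776000000, min=720463074151/186624000000, spread=450953/11943936
Step 8: max=3631471389481/933120000000, min=43280856439397/11197440000000, spread=3799043/143327232

Answer: 1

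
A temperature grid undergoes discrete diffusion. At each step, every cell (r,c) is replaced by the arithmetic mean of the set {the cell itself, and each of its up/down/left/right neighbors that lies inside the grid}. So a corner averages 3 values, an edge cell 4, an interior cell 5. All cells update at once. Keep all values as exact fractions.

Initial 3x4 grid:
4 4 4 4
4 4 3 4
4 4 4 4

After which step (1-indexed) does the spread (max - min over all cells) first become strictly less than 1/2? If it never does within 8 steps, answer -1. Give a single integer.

Answer: 1

Derivation:
Step 1: max=4, min=15/4, spread=1/4
  -> spread < 1/2 first at step 1
Step 2: max=4, min=377/100, spread=23/100
Step 3: max=1587/400, min=18389/4800, spread=131/960
Step 4: max=28409/7200, min=166249/43200, spread=841/8640
Step 5: max=5666627/1440000, min=66577949/17280000, spread=56863/691200
Step 6: max=50850457/12960000, min=600545659/155520000, spread=386393/6220800
Step 7: max=20315641187/5184000000, min=240438276869/62208000000, spread=26795339/497664000
Step 8: max=1217073850333/311040000000, min=14446104285871/3732480000000, spread=254051069/5971968000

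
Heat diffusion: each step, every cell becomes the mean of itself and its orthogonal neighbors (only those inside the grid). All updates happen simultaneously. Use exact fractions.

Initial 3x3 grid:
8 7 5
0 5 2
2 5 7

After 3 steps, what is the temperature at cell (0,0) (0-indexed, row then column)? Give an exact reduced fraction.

Step 1: cell (0,0) = 5
Step 2: cell (0,0) = 5
Step 3: cell (0,0) = 91/20
Full grid after step 3:
  91/20 71321/14400 658/135
  61171/14400 13001/3000 68671/14400
  4039/1080 20257/4800 4709/1080

Answer: 91/20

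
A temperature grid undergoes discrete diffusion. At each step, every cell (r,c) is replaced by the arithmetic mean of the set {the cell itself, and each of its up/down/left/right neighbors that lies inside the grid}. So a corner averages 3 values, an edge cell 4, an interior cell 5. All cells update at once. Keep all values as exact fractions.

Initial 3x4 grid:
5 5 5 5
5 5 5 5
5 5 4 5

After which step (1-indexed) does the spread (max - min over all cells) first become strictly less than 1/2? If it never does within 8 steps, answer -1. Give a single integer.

Step 1: max=5, min=14/3, spread=1/3
  -> spread < 1/2 first at step 1
Step 2: max=5, min=569/120, spread=31/120
Step 3: max=5, min=5189/1080, spread=211/1080
Step 4: max=8953/1800, min=523103/108000, spread=14077/108000
Step 5: max=536317/108000, min=4719593/972000, spread=5363/48600
Step 6: max=297131/60000, min=142059191/29160000, spread=93859/1166400
Step 7: max=480663533/97200000, min=8537725519/1749600000, spread=4568723/69984000
Step 8: max=14398381111/2916000000, min=513099564371/104976000000, spread=8387449/167961600

Answer: 1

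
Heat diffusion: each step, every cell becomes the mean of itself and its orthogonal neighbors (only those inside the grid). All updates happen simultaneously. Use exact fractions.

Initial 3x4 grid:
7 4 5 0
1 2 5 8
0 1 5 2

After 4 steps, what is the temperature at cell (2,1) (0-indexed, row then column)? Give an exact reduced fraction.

Step 1: cell (2,1) = 2
Step 2: cell (2,1) = 511/240
Step 3: cell (2,1) = 19771/7200
Step 4: cell (2,1) = 608377/216000
Full grid after step 4:
  23479/7200 62521/18000 212873/54000 522937/129600
  1206389/432000 292133/90000 1311157/360000 3514613/864000
  41209/16200 608377/216000 85013/24000 165629/43200

Answer: 608377/216000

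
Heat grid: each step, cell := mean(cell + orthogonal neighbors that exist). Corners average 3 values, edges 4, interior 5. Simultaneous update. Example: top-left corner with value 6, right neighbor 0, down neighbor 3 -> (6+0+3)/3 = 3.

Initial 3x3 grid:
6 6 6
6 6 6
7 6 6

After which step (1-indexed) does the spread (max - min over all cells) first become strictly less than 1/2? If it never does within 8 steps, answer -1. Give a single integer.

Step 1: max=19/3, min=6, spread=1/3
  -> spread < 1/2 first at step 1
Step 2: max=113/18, min=6, spread=5/18
Step 3: max=1337/216, min=6, spread=41/216
Step 4: max=79891/12960, min=2171/360, spread=347/2592
Step 5: max=4772537/777600, min=21757/3600, spread=2921/31104
Step 6: max=285764539/46656000, min=2617483/432000, spread=24611/373248
Step 7: max=17114882033/2799360000, min=58976741/9720000, spread=207329/4478976
Step 8: max=1025799552451/167961600000, min=3149201599/518400000, spread=1746635/53747712

Answer: 1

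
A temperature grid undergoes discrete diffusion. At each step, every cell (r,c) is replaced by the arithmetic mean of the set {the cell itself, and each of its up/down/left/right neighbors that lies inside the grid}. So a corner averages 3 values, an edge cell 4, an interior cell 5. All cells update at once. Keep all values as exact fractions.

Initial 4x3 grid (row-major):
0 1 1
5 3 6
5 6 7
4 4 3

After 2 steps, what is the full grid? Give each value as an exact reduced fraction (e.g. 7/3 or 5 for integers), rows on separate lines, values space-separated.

After step 1:
  2 5/4 8/3
  13/4 21/5 17/4
  5 5 11/2
  13/3 17/4 14/3
After step 2:
  13/6 607/240 49/18
  289/80 359/100 997/240
  211/48 479/100 233/48
  163/36 73/16 173/36

Answer: 13/6 607/240 49/18
289/80 359/100 997/240
211/48 479/100 233/48
163/36 73/16 173/36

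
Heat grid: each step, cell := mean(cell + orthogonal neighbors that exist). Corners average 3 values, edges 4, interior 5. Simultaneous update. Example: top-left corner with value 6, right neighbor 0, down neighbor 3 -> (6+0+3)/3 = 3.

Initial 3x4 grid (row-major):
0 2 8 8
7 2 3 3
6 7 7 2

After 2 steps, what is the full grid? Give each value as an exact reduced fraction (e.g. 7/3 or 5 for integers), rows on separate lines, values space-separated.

Answer: 13/4 309/80 1151/240 187/36
1057/240 421/100 114/25 71/15
191/36 1267/240 377/80 17/4

Derivation:
After step 1:
  3 3 21/4 19/3
  15/4 21/5 23/5 4
  20/3 11/2 19/4 4
After step 2:
  13/4 309/80 1151/240 187/36
  1057/240 421/100 114/25 71/15
  191/36 1267/240 377/80 17/4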